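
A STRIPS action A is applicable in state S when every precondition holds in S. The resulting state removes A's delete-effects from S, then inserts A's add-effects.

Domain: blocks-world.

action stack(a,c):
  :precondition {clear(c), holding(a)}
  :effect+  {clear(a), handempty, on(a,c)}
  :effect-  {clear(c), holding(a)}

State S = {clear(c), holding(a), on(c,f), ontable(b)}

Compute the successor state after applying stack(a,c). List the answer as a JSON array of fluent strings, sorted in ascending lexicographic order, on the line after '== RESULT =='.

Compute (S \ del) ∪ add:
  pre ⊆ S: {clear(c), holding(a)} ⊆ S  — applicable
  S \ del = {on(c,f), ontable(b)}
  ∪ add   = {clear(a), handempty, on(a,c), on(c,f), ontable(b)}

== RESULT ==
["clear(a)", "handempty", "on(a,c)", "on(c,f)", "ontable(b)"]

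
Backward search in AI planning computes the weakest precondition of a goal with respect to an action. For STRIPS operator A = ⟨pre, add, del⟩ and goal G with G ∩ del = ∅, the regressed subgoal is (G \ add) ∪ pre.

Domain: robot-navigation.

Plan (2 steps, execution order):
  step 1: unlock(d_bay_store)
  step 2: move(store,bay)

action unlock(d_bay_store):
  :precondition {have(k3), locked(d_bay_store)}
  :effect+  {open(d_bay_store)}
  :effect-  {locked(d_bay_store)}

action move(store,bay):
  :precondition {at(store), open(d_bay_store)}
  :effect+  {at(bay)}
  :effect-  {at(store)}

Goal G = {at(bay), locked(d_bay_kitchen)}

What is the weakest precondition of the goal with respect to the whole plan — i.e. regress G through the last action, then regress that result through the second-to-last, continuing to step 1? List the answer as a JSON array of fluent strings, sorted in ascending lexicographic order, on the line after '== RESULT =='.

Regress step by step:
  through step 2 (move(store,bay)): drop {at(bay)}, keep {locked(d_bay_kitchen)}, require {at(store), open(d_bay_store)}
    → {at(store), locked(d_bay_kitchen), open(d_bay_store)}
  through step 1 (unlock(d_bay_store)): drop {open(d_bay_store)}, keep {at(store), locked(d_bay_kitchen)}, require {have(k3), locked(d_bay_store)}
    → {at(store), have(k3), locked(d_bay_kitchen), locked(d_bay_store)}

== RESULT ==
["at(store)", "have(k3)", "locked(d_bay_kitchen)", "locked(d_bay_store)"]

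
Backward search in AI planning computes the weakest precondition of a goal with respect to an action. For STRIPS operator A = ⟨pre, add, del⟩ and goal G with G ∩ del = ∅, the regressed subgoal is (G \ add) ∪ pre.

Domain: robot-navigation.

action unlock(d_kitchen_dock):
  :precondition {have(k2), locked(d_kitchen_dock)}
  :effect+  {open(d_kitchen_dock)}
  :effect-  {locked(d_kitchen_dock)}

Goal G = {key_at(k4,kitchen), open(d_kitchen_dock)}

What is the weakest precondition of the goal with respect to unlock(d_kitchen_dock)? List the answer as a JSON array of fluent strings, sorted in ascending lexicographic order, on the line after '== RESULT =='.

Regress:
  G ∩ del = {}  (empty — regression defined)
  G \ add = {key_at(k4,kitchen), open(d_kitchen_dock)} \ {open(d_kitchen_dock)} = {key_at(k4,kitchen)}
  ∪ pre   = {key_at(k4,kitchen)} ∪ {have(k2), locked(d_kitchen_dock)}
          = {have(k2), key_at(k4,kitchen), locked(d_kitchen_dock)}

== RESULT ==
["have(k2)", "key_at(k4,kitchen)", "locked(d_kitchen_dock)"]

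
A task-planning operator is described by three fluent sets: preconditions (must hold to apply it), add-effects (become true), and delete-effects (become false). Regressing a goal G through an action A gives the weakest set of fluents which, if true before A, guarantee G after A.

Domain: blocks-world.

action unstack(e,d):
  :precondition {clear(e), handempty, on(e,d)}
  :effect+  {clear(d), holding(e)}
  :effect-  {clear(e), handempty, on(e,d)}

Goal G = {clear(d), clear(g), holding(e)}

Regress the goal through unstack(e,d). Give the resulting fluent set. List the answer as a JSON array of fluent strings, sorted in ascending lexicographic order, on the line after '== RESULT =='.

Compute (G \ add) ∪ pre:
  G ∩ del = {}  (empty — regression defined)
  G \ add = {clear(d), clear(g), holding(e)} \ {clear(d), holding(e)} = {clear(g)}
  ∪ pre   = {clear(g)} ∪ {clear(e), handempty, on(e,d)}
          = {clear(e), clear(g), handempty, on(e,d)}

== RESULT ==
["clear(e)", "clear(g)", "handempty", "on(e,d)"]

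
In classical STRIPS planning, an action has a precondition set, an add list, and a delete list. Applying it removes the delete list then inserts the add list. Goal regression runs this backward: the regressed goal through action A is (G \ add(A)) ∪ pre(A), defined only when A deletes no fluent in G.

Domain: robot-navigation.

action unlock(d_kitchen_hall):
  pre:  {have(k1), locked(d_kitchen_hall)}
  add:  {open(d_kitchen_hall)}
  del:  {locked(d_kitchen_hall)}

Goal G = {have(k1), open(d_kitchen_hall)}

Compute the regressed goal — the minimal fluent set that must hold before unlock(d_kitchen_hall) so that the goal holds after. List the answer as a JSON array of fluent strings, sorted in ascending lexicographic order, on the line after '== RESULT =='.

Compute (G \ add) ∪ pre:
  G ∩ del = {}  (empty — regression defined)
  G \ add = {have(k1), open(d_kitchen_hall)} \ {open(d_kitchen_hall)} = {have(k1)}
  ∪ pre   = {have(k1)} ∪ {have(k1), locked(d_kitchen_hall)}
          = {have(k1), locked(d_kitchen_hall)}

== RESULT ==
["have(k1)", "locked(d_kitchen_hall)"]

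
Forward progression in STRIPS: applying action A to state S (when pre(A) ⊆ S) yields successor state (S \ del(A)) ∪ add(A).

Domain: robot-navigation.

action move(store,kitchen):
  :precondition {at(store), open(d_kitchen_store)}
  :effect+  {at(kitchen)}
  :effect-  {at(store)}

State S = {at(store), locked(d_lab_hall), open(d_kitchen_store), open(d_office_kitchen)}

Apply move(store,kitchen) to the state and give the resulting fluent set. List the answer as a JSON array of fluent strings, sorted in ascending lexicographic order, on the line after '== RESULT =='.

Compute (S \ del) ∪ add:
  pre ⊆ S: {at(store), open(d_kitchen_store)} ⊆ S  — applicable
  S \ del = {locked(d_lab_hall), open(d_kitchen_store), open(d_office_kitchen)}
  ∪ add   = {at(kitchen), locked(d_lab_hall), open(d_kitchen_store), open(d_office_kitchen)}

== RESULT ==
["at(kitchen)", "locked(d_lab_hall)", "open(d_kitchen_store)", "open(d_office_kitchen)"]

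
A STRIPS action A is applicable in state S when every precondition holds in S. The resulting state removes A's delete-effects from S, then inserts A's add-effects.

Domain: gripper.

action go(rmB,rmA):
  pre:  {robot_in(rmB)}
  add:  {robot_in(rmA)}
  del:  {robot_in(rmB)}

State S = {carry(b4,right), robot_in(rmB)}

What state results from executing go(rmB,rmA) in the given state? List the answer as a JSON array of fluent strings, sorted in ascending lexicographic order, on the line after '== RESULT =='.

Compute (S \ del) ∪ add:
  pre ⊆ S: {robot_in(rmB)} ⊆ S  — applicable
  S \ del = {carry(b4,right)}
  ∪ add   = {carry(b4,right), robot_in(rmA)}

== RESULT ==
["carry(b4,right)", "robot_in(rmA)"]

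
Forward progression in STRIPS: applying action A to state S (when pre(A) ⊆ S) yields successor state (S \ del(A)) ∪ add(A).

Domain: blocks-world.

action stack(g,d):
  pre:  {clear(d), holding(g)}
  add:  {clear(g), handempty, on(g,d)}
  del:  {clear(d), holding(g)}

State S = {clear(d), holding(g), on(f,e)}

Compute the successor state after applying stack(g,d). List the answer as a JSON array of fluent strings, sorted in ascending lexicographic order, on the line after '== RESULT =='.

Progress:
  pre ⊆ S: {clear(d), holding(g)} ⊆ S  — applicable
  S \ del = {on(f,e)}
  ∪ add   = {clear(g), handempty, on(f,e), on(g,d)}

== RESULT ==
["clear(g)", "handempty", "on(f,e)", "on(g,d)"]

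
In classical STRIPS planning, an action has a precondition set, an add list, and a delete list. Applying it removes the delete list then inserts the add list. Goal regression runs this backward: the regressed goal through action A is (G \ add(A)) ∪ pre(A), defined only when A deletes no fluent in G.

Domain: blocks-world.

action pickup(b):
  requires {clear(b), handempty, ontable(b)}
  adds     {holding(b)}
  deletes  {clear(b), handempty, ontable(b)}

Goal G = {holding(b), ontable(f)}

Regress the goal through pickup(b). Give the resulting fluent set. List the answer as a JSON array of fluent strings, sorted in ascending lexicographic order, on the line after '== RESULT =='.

Regress:
  G ∩ del = {}  (empty — regression defined)
  G \ add = {holding(b), ontable(f)} \ {holding(b)} = {ontable(f)}
  ∪ pre   = {ontable(f)} ∪ {clear(b), handempty, ontable(b)}
          = {clear(b), handempty, ontable(b), ontable(f)}

== RESULT ==
["clear(b)", "handempty", "ontable(b)", "ontable(f)"]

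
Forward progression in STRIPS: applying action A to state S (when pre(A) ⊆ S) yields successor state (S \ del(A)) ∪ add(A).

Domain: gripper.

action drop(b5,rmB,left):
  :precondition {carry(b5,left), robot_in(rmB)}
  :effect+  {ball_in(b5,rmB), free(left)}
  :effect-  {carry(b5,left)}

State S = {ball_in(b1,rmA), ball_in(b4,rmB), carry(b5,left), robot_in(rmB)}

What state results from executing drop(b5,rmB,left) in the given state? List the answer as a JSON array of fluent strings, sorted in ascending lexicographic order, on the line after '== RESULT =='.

Compute (S \ del) ∪ add:
  pre ⊆ S: {carry(b5,left), robot_in(rmB)} ⊆ S  — applicable
  S \ del = {ball_in(b1,rmA), ball_in(b4,rmB), robot_in(rmB)}
  ∪ add   = {ball_in(b1,rmA), ball_in(b4,rmB), ball_in(b5,rmB), free(left), robot_in(rmB)}

== RESULT ==
["ball_in(b1,rmA)", "ball_in(b4,rmB)", "ball_in(b5,rmB)", "free(left)", "robot_in(rmB)"]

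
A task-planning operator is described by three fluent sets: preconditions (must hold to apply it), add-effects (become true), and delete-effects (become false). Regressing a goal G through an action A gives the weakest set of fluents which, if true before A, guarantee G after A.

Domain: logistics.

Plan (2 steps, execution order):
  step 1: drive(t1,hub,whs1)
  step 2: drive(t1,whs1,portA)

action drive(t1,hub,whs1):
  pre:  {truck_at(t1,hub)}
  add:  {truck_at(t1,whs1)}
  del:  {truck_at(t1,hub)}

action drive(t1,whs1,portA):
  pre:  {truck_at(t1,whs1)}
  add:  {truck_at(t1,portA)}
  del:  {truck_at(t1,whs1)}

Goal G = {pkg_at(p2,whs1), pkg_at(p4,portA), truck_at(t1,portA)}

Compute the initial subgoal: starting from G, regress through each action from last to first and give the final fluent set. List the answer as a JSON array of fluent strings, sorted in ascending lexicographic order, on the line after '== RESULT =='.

Work backward from the goal:
  through step 2 (drive(t1,whs1,portA)): drop {truck_at(t1,portA)}, keep {pkg_at(p2,whs1), pkg_at(p4,portA)}, require {truck_at(t1,whs1)}
    → {pkg_at(p2,whs1), pkg_at(p4,portA), truck_at(t1,whs1)}
  through step 1 (drive(t1,hub,whs1)): drop {truck_at(t1,whs1)}, keep {pkg_at(p2,whs1), pkg_at(p4,portA)}, require {truck_at(t1,hub)}
    → {pkg_at(p2,whs1), pkg_at(p4,portA), truck_at(t1,hub)}

== RESULT ==
["pkg_at(p2,whs1)", "pkg_at(p4,portA)", "truck_at(t1,hub)"]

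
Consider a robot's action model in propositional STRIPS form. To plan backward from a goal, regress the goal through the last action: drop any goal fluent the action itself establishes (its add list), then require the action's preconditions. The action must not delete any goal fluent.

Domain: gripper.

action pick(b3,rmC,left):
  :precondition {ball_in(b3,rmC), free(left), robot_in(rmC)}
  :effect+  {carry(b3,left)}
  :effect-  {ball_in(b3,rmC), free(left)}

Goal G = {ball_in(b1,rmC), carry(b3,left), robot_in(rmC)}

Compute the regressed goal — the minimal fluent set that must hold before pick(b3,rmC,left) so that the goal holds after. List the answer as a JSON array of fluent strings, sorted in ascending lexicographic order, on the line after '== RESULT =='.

Regress:
  G ∩ del = {}  (empty — regression defined)
  G \ add = {ball_in(b1,rmC), carry(b3,left), robot_in(rmC)} \ {carry(b3,left)} = {ball_in(b1,rmC), robot_in(rmC)}
  ∪ pre   = {ball_in(b1,rmC), robot_in(rmC)} ∪ {ball_in(b3,rmC), free(left), robot_in(rmC)}
          = {ball_in(b1,rmC), ball_in(b3,rmC), free(left), robot_in(rmC)}

== RESULT ==
["ball_in(b1,rmC)", "ball_in(b3,rmC)", "free(left)", "robot_in(rmC)"]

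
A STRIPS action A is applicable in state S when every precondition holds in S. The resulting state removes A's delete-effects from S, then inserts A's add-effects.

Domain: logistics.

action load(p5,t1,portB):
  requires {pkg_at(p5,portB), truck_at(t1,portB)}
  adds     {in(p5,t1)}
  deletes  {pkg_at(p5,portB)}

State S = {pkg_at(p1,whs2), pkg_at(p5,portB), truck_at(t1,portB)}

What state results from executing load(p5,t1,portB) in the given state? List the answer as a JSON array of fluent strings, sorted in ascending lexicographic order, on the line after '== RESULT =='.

Compute (S \ del) ∪ add:
  pre ⊆ S: {pkg_at(p5,portB), truck_at(t1,portB)} ⊆ S  — applicable
  S \ del = {pkg_at(p1,whs2), truck_at(t1,portB)}
  ∪ add   = {in(p5,t1), pkg_at(p1,whs2), truck_at(t1,portB)}

== RESULT ==
["in(p5,t1)", "pkg_at(p1,whs2)", "truck_at(t1,portB)"]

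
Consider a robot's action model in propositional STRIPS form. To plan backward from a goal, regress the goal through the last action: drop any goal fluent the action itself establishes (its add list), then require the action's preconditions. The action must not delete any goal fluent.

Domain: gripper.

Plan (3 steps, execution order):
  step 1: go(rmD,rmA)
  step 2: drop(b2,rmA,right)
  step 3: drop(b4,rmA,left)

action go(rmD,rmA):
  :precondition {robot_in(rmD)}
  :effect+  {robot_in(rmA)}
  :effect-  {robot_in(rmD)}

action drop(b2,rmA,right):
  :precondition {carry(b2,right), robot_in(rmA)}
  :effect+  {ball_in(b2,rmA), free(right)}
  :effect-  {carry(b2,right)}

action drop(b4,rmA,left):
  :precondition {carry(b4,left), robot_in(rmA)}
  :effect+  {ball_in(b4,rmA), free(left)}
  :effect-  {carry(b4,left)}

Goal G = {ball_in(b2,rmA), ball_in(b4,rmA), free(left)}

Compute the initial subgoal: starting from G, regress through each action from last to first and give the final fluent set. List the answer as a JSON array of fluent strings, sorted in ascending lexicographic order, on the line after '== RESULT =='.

Work backward from the goal:
  through step 3 (drop(b4,rmA,left)): drop {ball_in(b4,rmA), free(left)}, keep {ball_in(b2,rmA)}, require {carry(b4,left), robot_in(rmA)}
    → {ball_in(b2,rmA), carry(b4,left), robot_in(rmA)}
  through step 2 (drop(b2,rmA,right)): drop {ball_in(b2,rmA)}, keep {carry(b4,left), robot_in(rmA)}, require {carry(b2,right), robot_in(rmA)}
    → {carry(b2,right), carry(b4,left), robot_in(rmA)}
  through step 1 (go(rmD,rmA)): drop {robot_in(rmA)}, keep {carry(b2,right), carry(b4,left)}, require {robot_in(rmD)}
    → {carry(b2,right), carry(b4,left), robot_in(rmD)}

== RESULT ==
["carry(b2,right)", "carry(b4,left)", "robot_in(rmD)"]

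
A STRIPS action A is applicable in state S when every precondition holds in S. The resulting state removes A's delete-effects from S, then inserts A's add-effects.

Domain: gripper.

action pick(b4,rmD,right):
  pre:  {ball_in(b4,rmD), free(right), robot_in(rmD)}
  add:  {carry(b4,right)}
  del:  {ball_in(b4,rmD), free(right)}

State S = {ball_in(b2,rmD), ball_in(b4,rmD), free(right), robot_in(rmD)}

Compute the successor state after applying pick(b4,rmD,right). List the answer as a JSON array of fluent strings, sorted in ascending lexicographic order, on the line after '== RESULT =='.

Compute (S \ del) ∪ add:
  pre ⊆ S: {ball_in(b4,rmD), free(right), robot_in(rmD)} ⊆ S  — applicable
  S \ del = {ball_in(b2,rmD), robot_in(rmD)}
  ∪ add   = {ball_in(b2,rmD), carry(b4,right), robot_in(rmD)}

== RESULT ==
["ball_in(b2,rmD)", "carry(b4,right)", "robot_in(rmD)"]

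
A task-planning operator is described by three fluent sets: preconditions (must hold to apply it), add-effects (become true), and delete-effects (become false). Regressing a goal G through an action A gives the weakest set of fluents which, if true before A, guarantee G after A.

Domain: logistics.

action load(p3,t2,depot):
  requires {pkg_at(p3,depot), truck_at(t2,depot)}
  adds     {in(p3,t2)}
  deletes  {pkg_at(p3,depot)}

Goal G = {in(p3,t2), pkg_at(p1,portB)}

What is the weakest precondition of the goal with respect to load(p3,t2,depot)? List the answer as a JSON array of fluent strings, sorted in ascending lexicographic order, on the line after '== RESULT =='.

Regress:
  G ∩ del = {}  (empty — regression defined)
  G \ add = {in(p3,t2), pkg_at(p1,portB)} \ {in(p3,t2)} = {pkg_at(p1,portB)}
  ∪ pre   = {pkg_at(p1,portB)} ∪ {pkg_at(p3,depot), truck_at(t2,depot)}
          = {pkg_at(p1,portB), pkg_at(p3,depot), truck_at(t2,depot)}

== RESULT ==
["pkg_at(p1,portB)", "pkg_at(p3,depot)", "truck_at(t2,depot)"]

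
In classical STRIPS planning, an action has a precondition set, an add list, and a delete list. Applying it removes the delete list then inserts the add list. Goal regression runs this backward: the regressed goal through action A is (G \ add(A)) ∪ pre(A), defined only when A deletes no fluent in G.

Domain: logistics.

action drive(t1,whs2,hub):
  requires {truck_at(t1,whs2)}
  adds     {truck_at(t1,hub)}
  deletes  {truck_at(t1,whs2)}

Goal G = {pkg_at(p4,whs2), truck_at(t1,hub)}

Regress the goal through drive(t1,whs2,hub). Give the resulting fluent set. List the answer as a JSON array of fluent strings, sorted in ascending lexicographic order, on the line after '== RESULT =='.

Compute (G \ add) ∪ pre:
  G ∩ del = {}  (empty — regression defined)
  G \ add = {pkg_at(p4,whs2), truck_at(t1,hub)} \ {truck_at(t1,hub)} = {pkg_at(p4,whs2)}
  ∪ pre   = {pkg_at(p4,whs2)} ∪ {truck_at(t1,whs2)}
          = {pkg_at(p4,whs2), truck_at(t1,whs2)}

== RESULT ==
["pkg_at(p4,whs2)", "truck_at(t1,whs2)"]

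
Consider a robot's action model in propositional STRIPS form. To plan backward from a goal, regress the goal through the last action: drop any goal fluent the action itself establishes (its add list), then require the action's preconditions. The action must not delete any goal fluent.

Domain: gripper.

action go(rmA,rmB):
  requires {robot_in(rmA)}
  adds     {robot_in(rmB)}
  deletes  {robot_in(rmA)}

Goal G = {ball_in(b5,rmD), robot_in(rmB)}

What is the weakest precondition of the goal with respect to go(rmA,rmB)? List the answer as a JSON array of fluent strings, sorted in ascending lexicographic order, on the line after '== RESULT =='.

Regress:
  G ∩ del = {}  (empty — regression defined)
  G \ add = {ball_in(b5,rmD), robot_in(rmB)} \ {robot_in(rmB)} = {ball_in(b5,rmD)}
  ∪ pre   = {ball_in(b5,rmD)} ∪ {robot_in(rmA)}
          = {ball_in(b5,rmD), robot_in(rmA)}

== RESULT ==
["ball_in(b5,rmD)", "robot_in(rmA)"]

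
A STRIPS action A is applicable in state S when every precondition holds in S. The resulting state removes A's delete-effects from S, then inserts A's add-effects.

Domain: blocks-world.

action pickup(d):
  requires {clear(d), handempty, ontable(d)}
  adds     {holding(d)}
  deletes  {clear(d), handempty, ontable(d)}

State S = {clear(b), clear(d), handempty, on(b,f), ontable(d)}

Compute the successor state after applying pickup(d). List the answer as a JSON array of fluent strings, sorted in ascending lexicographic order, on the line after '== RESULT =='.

Progress:
  pre ⊆ S: {clear(d), handempty, ontable(d)} ⊆ S  — applicable
  S \ del = {clear(b), on(b,f)}
  ∪ add   = {clear(b), holding(d), on(b,f)}

== RESULT ==
["clear(b)", "holding(d)", "on(b,f)"]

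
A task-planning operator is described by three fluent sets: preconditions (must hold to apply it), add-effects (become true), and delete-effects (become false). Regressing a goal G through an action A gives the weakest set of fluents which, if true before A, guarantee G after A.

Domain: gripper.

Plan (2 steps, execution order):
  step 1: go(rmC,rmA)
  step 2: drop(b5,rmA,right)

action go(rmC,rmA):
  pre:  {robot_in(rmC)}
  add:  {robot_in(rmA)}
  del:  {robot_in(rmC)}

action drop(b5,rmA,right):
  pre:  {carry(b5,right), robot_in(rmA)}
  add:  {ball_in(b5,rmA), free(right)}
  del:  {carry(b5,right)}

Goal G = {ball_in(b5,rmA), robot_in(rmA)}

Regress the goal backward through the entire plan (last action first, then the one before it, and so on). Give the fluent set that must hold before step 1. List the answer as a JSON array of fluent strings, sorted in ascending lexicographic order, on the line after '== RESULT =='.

Regress step by step:
  through step 2 (drop(b5,rmA,right)): drop {ball_in(b5,rmA)}, keep {robot_in(rmA)}, require {carry(b5,right), robot_in(rmA)}
    → {carry(b5,right), robot_in(rmA)}
  through step 1 (go(rmC,rmA)): drop {robot_in(rmA)}, keep {carry(b5,right)}, require {robot_in(rmC)}
    → {carry(b5,right), robot_in(rmC)}

== RESULT ==
["carry(b5,right)", "robot_in(rmC)"]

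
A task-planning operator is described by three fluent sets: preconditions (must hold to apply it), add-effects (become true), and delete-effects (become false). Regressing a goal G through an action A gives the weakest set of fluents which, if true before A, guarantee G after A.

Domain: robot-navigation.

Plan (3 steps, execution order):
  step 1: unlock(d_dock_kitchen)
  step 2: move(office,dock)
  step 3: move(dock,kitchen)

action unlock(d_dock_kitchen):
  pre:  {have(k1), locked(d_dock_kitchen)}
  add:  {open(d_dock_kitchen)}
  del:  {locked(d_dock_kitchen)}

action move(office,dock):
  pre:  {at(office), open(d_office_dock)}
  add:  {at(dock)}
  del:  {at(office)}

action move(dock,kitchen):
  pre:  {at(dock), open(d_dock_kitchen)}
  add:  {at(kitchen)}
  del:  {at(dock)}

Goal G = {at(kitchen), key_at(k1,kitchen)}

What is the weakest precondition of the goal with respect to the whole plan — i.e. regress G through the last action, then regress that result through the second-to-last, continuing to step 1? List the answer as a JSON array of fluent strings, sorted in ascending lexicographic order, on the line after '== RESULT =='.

Work backward from the goal:
  through step 3 (move(dock,kitchen)): drop {at(kitchen)}, keep {key_at(k1,kitchen)}, require {at(dock), open(d_dock_kitchen)}
    → {at(dock), key_at(k1,kitchen), open(d_dock_kitchen)}
  through step 2 (move(office,dock)): drop {at(dock)}, keep {key_at(k1,kitchen), open(d_dock_kitchen)}, require {at(office), open(d_office_dock)}
    → {at(office), key_at(k1,kitchen), open(d_dock_kitchen), open(d_office_dock)}
  through step 1 (unlock(d_dock_kitchen)): drop {open(d_dock_kitchen)}, keep {at(office), key_at(k1,kitchen), open(d_office_dock)}, require {have(k1), locked(d_dock_kitchen)}
    → {at(office), have(k1), key_at(k1,kitchen), locked(d_dock_kitchen), open(d_office_dock)}

== RESULT ==
["at(office)", "have(k1)", "key_at(k1,kitchen)", "locked(d_dock_kitchen)", "open(d_office_dock)"]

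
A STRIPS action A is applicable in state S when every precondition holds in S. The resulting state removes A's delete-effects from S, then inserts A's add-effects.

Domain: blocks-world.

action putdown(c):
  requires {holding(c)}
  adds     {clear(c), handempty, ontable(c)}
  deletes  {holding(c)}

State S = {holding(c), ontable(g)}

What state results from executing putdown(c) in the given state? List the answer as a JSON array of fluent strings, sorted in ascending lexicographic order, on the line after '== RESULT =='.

Compute (S \ del) ∪ add:
  pre ⊆ S: {holding(c)} ⊆ S  — applicable
  S \ del = {ontable(g)}
  ∪ add   = {clear(c), handempty, ontable(c), ontable(g)}

== RESULT ==
["clear(c)", "handempty", "ontable(c)", "ontable(g)"]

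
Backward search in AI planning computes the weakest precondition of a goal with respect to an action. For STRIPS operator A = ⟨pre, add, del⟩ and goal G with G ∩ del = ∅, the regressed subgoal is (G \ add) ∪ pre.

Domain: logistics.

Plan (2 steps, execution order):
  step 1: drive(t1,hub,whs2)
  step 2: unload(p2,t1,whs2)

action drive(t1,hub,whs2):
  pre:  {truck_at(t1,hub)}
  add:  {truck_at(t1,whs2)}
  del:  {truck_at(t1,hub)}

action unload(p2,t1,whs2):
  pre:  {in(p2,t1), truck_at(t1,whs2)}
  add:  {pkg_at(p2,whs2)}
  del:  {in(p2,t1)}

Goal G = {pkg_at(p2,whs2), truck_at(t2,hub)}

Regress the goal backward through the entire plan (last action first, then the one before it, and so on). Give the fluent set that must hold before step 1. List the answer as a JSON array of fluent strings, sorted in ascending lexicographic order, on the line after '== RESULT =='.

Regress step by step:
  through step 2 (unload(p2,t1,whs2)): drop {pkg_at(p2,whs2)}, keep {truck_at(t2,hub)}, require {in(p2,t1), truck_at(t1,whs2)}
    → {in(p2,t1), truck_at(t1,whs2), truck_at(t2,hub)}
  through step 1 (drive(t1,hub,whs2)): drop {truck_at(t1,whs2)}, keep {in(p2,t1), truck_at(t2,hub)}, require {truck_at(t1,hub)}
    → {in(p2,t1), truck_at(t1,hub), truck_at(t2,hub)}

== RESULT ==
["in(p2,t1)", "truck_at(t1,hub)", "truck_at(t2,hub)"]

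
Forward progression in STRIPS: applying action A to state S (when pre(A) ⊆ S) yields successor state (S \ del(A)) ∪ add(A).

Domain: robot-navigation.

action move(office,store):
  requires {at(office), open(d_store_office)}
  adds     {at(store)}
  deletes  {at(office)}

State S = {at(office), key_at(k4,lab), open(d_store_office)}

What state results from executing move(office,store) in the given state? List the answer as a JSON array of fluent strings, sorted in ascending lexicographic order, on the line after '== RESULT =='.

Progress:
  pre ⊆ S: {at(office), open(d_store_office)} ⊆ S  — applicable
  S \ del = {key_at(k4,lab), open(d_store_office)}
  ∪ add   = {at(store), key_at(k4,lab), open(d_store_office)}

== RESULT ==
["at(store)", "key_at(k4,lab)", "open(d_store_office)"]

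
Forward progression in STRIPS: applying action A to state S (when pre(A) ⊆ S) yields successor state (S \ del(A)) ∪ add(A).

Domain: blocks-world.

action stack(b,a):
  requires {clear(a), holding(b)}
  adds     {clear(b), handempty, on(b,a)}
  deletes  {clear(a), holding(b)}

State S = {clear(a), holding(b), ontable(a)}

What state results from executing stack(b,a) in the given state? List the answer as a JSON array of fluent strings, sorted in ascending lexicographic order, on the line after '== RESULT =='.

Compute (S \ del) ∪ add:
  pre ⊆ S: {clear(a), holding(b)} ⊆ S  — applicable
  S \ del = {ontable(a)}
  ∪ add   = {clear(b), handempty, on(b,a), ontable(a)}

== RESULT ==
["clear(b)", "handempty", "on(b,a)", "ontable(a)"]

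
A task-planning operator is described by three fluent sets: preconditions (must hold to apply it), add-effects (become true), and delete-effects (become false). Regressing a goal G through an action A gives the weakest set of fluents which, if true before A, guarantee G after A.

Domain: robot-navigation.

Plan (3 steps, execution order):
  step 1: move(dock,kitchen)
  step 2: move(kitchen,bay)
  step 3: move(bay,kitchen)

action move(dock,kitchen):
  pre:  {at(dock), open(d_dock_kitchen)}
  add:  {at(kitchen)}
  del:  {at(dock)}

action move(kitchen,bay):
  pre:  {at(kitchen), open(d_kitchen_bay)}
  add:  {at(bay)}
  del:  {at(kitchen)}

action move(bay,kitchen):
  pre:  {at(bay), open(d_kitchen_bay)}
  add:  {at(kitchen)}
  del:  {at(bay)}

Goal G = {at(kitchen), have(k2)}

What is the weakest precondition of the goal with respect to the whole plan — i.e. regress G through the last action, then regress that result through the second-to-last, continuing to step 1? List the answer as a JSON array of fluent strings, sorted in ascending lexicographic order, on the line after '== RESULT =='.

Regress step by step:
  through step 3 (move(bay,kitchen)): drop {at(kitchen)}, keep {have(k2)}, require {at(bay), open(d_kitchen_bay)}
    → {at(bay), have(k2), open(d_kitchen_bay)}
  through step 2 (move(kitchen,bay)): drop {at(bay)}, keep {have(k2), open(d_kitchen_bay)}, require {at(kitchen), open(d_kitchen_bay)}
    → {at(kitchen), have(k2), open(d_kitchen_bay)}
  through step 1 (move(dock,kitchen)): drop {at(kitchen)}, keep {have(k2), open(d_kitchen_bay)}, require {at(dock), open(d_dock_kitchen)}
    → {at(dock), have(k2), open(d_dock_kitchen), open(d_kitchen_bay)}

== RESULT ==
["at(dock)", "have(k2)", "open(d_dock_kitchen)", "open(d_kitchen_bay)"]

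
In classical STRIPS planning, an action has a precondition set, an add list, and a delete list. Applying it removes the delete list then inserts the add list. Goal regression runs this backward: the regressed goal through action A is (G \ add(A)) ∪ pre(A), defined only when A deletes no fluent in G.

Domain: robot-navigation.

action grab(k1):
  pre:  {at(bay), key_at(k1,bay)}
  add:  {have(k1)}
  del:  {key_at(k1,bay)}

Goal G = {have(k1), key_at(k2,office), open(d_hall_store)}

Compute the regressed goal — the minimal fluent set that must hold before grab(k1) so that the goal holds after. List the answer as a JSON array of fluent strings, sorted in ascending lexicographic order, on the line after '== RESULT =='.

Compute (G \ add) ∪ pre:
  G ∩ del = {}  (empty — regression defined)
  G \ add = {have(k1), key_at(k2,office), open(d_hall_store)} \ {have(k1)} = {key_at(k2,office), open(d_hall_store)}
  ∪ pre   = {key_at(k2,office), open(d_hall_store)} ∪ {at(bay), key_at(k1,bay)}
          = {at(bay), key_at(k1,bay), key_at(k2,office), open(d_hall_store)}

== RESULT ==
["at(bay)", "key_at(k1,bay)", "key_at(k2,office)", "open(d_hall_store)"]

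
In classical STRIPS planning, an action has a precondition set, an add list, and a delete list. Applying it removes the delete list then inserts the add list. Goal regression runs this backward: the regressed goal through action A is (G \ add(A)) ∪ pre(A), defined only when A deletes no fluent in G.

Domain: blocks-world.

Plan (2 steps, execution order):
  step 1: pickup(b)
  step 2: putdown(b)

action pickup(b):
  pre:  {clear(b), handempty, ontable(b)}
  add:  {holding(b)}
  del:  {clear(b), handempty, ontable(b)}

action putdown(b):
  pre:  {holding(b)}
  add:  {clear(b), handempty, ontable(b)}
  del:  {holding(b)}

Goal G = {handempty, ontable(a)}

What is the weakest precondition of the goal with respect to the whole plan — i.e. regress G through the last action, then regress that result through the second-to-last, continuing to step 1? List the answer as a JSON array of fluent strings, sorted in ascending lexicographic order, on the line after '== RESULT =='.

Work backward from the goal:
  through step 2 (putdown(b)): drop {handempty}, keep {ontable(a)}, require {holding(b)}
    → {holding(b), ontable(a)}
  through step 1 (pickup(b)): drop {holding(b)}, keep {ontable(a)}, require {clear(b), handempty, ontable(b)}
    → {clear(b), handempty, ontable(a), ontable(b)}

== RESULT ==
["clear(b)", "handempty", "ontable(a)", "ontable(b)"]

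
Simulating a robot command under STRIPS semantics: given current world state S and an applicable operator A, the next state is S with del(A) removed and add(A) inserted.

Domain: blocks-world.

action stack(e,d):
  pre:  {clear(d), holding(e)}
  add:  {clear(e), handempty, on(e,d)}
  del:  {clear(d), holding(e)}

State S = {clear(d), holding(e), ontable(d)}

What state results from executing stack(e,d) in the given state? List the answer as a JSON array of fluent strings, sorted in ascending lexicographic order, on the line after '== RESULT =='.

Compute (S \ del) ∪ add:
  pre ⊆ S: {clear(d), holding(e)} ⊆ S  — applicable
  S \ del = {ontable(d)}
  ∪ add   = {clear(e), handempty, on(e,d), ontable(d)}

== RESULT ==
["clear(e)", "handempty", "on(e,d)", "ontable(d)"]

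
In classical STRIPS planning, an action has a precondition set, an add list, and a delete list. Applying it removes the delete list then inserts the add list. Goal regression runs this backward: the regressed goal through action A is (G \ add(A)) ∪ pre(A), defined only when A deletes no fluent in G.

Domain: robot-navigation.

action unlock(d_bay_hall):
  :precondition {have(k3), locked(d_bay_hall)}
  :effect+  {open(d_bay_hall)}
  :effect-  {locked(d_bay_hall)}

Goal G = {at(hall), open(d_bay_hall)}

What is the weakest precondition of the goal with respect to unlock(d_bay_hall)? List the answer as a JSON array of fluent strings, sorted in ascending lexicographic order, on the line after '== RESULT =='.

Regress:
  G ∩ del = {}  (empty — regression defined)
  G \ add = {at(hall), open(d_bay_hall)} \ {open(d_bay_hall)} = {at(hall)}
  ∪ pre   = {at(hall)} ∪ {have(k3), locked(d_bay_hall)}
          = {at(hall), have(k3), locked(d_bay_hall)}

== RESULT ==
["at(hall)", "have(k3)", "locked(d_bay_hall)"]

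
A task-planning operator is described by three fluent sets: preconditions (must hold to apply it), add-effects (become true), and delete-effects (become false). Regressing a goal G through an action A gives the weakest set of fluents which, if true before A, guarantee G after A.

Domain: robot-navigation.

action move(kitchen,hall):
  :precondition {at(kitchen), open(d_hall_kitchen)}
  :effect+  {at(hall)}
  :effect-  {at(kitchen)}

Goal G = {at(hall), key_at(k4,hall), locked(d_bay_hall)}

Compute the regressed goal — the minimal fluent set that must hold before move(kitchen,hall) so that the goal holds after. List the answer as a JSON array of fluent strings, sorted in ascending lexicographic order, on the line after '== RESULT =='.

Regress:
  G ∩ del = {}  (empty — regression defined)
  G \ add = {at(hall), key_at(k4,hall), locked(d_bay_hall)} \ {at(hall)} = {key_at(k4,hall), locked(d_bay_hall)}
  ∪ pre   = {key_at(k4,hall), locked(d_bay_hall)} ∪ {at(kitchen), open(d_hall_kitchen)}
          = {at(kitchen), key_at(k4,hall), locked(d_bay_hall), open(d_hall_kitchen)}

== RESULT ==
["at(kitchen)", "key_at(k4,hall)", "locked(d_bay_hall)", "open(d_hall_kitchen)"]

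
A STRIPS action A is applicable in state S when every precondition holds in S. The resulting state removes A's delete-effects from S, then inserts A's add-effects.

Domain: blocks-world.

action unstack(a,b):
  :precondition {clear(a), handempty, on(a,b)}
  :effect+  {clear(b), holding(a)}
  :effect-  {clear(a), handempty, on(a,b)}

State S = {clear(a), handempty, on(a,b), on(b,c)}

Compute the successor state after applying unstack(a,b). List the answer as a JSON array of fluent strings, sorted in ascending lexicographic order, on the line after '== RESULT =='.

Progress:
  pre ⊆ S: {clear(a), handempty, on(a,b)} ⊆ S  — applicable
  S \ del = {on(b,c)}
  ∪ add   = {clear(b), holding(a), on(b,c)}

== RESULT ==
["clear(b)", "holding(a)", "on(b,c)"]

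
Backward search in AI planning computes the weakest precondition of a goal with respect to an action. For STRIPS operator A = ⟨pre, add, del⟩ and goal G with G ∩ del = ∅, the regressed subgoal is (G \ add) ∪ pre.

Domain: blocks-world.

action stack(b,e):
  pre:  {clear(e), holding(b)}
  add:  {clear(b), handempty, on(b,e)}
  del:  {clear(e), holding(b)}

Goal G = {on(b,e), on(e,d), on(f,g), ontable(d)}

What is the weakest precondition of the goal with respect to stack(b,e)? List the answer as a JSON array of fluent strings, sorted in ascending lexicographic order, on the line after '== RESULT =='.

Regress:
  G ∩ del = {}  (empty — regression defined)
  G \ add = {on(b,e), on(e,d), on(f,g), ontable(d)} \ {clear(b), handempty, on(b,e)} = {on(e,d), on(f,g), ontable(d)}
  ∪ pre   = {on(e,d), on(f,g), ontable(d)} ∪ {clear(e), holding(b)}
          = {clear(e), holding(b), on(e,d), on(f,g), ontable(d)}

== RESULT ==
["clear(e)", "holding(b)", "on(e,d)", "on(f,g)", "ontable(d)"]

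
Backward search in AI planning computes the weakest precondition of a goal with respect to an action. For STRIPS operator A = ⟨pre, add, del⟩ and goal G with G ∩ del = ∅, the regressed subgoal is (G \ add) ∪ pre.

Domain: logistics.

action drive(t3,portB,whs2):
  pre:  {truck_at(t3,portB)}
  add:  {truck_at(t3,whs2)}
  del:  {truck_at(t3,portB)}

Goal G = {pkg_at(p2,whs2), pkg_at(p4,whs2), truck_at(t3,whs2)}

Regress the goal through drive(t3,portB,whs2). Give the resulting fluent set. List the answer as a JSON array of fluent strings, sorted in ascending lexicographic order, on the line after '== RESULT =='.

Compute (G \ add) ∪ pre:
  G ∩ del = {}  (empty — regression defined)
  G \ add = {pkg_at(p2,whs2), pkg_at(p4,whs2), truck_at(t3,whs2)} \ {truck_at(t3,whs2)} = {pkg_at(p2,whs2), pkg_at(p4,whs2)}
  ∪ pre   = {pkg_at(p2,whs2), pkg_at(p4,whs2)} ∪ {truck_at(t3,portB)}
          = {pkg_at(p2,whs2), pkg_at(p4,whs2), truck_at(t3,portB)}

== RESULT ==
["pkg_at(p2,whs2)", "pkg_at(p4,whs2)", "truck_at(t3,portB)"]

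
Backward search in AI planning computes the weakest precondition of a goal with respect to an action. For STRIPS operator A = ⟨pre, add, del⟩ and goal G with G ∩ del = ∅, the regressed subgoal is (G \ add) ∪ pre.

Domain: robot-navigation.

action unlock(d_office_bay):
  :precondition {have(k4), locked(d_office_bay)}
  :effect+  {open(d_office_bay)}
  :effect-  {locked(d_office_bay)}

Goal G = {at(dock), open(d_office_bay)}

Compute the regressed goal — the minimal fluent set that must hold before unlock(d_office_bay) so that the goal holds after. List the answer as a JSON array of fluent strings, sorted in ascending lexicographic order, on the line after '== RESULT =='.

Regress:
  G ∩ del = {}  (empty — regression defined)
  G \ add = {at(dock), open(d_office_bay)} \ {open(d_office_bay)} = {at(dock)}
  ∪ pre   = {at(dock)} ∪ {have(k4), locked(d_office_bay)}
          = {at(dock), have(k4), locked(d_office_bay)}

== RESULT ==
["at(dock)", "have(k4)", "locked(d_office_bay)"]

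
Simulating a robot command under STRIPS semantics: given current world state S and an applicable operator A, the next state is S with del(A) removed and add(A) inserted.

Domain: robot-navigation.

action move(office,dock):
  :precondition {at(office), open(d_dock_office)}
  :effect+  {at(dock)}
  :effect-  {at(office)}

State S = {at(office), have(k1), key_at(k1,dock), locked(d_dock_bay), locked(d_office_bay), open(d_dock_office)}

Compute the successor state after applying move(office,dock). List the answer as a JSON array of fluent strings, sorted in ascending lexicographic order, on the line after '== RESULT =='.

Progress:
  pre ⊆ S: {at(office), open(d_dock_office)} ⊆ S  — applicable
  S \ del = {have(k1), key_at(k1,dock), locked(d_dock_bay), locked(d_office_bay), open(d_dock_office)}
  ∪ add   = {at(dock), have(k1), key_at(k1,dock), locked(d_dock_bay), locked(d_office_bay), open(d_dock_office)}

== RESULT ==
["at(dock)", "have(k1)", "key_at(k1,dock)", "locked(d_dock_bay)", "locked(d_office_bay)", "open(d_dock_office)"]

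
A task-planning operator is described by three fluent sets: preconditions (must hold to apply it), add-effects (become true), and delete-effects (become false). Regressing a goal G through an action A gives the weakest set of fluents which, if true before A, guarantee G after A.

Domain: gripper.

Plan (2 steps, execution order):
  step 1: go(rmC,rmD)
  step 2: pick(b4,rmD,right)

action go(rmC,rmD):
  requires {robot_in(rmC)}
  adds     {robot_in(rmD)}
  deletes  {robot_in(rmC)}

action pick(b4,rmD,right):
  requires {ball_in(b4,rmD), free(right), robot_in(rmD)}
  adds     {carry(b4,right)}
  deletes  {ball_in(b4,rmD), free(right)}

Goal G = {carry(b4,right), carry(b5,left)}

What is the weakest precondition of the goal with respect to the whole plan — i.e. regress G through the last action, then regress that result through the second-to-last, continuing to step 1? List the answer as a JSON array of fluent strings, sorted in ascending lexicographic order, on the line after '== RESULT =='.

Regress step by step:
  through step 2 (pick(b4,rmD,right)): drop {carry(b4,right)}, keep {carry(b5,left)}, require {ball_in(b4,rmD), free(right), robot_in(rmD)}
    → {ball_in(b4,rmD), carry(b5,left), free(right), robot_in(rmD)}
  through step 1 (go(rmC,rmD)): drop {robot_in(rmD)}, keep {ball_in(b4,rmD), carry(b5,left), free(right)}, require {robot_in(rmC)}
    → {ball_in(b4,rmD), carry(b5,left), free(right), robot_in(rmC)}

== RESULT ==
["ball_in(b4,rmD)", "carry(b5,left)", "free(right)", "robot_in(rmC)"]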